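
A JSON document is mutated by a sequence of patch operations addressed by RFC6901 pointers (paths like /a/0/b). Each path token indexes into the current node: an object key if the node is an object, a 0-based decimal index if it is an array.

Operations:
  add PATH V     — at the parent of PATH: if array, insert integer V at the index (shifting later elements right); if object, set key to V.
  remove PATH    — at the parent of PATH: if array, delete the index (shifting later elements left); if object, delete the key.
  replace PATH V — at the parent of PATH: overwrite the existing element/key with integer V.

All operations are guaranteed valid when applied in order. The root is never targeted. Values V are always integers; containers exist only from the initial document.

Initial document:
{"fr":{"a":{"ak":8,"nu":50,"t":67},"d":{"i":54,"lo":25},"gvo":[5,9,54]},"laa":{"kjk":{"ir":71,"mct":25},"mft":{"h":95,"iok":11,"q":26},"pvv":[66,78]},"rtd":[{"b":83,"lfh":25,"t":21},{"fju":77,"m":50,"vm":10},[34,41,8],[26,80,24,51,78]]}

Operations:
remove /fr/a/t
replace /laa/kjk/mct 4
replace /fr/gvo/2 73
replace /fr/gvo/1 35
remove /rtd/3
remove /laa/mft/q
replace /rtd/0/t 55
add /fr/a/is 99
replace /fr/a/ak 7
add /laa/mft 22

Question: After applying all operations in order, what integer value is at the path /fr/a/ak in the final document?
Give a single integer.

After op 1 (remove /fr/a/t): {"fr":{"a":{"ak":8,"nu":50},"d":{"i":54,"lo":25},"gvo":[5,9,54]},"laa":{"kjk":{"ir":71,"mct":25},"mft":{"h":95,"iok":11,"q":26},"pvv":[66,78]},"rtd":[{"b":83,"lfh":25,"t":21},{"fju":77,"m":50,"vm":10},[34,41,8],[26,80,24,51,78]]}
After op 2 (replace /laa/kjk/mct 4): {"fr":{"a":{"ak":8,"nu":50},"d":{"i":54,"lo":25},"gvo":[5,9,54]},"laa":{"kjk":{"ir":71,"mct":4},"mft":{"h":95,"iok":11,"q":26},"pvv":[66,78]},"rtd":[{"b":83,"lfh":25,"t":21},{"fju":77,"m":50,"vm":10},[34,41,8],[26,80,24,51,78]]}
After op 3 (replace /fr/gvo/2 73): {"fr":{"a":{"ak":8,"nu":50},"d":{"i":54,"lo":25},"gvo":[5,9,73]},"laa":{"kjk":{"ir":71,"mct":4},"mft":{"h":95,"iok":11,"q":26},"pvv":[66,78]},"rtd":[{"b":83,"lfh":25,"t":21},{"fju":77,"m":50,"vm":10},[34,41,8],[26,80,24,51,78]]}
After op 4 (replace /fr/gvo/1 35): {"fr":{"a":{"ak":8,"nu":50},"d":{"i":54,"lo":25},"gvo":[5,35,73]},"laa":{"kjk":{"ir":71,"mct":4},"mft":{"h":95,"iok":11,"q":26},"pvv":[66,78]},"rtd":[{"b":83,"lfh":25,"t":21},{"fju":77,"m":50,"vm":10},[34,41,8],[26,80,24,51,78]]}
After op 5 (remove /rtd/3): {"fr":{"a":{"ak":8,"nu":50},"d":{"i":54,"lo":25},"gvo":[5,35,73]},"laa":{"kjk":{"ir":71,"mct":4},"mft":{"h":95,"iok":11,"q":26},"pvv":[66,78]},"rtd":[{"b":83,"lfh":25,"t":21},{"fju":77,"m":50,"vm":10},[34,41,8]]}
After op 6 (remove /laa/mft/q): {"fr":{"a":{"ak":8,"nu":50},"d":{"i":54,"lo":25},"gvo":[5,35,73]},"laa":{"kjk":{"ir":71,"mct":4},"mft":{"h":95,"iok":11},"pvv":[66,78]},"rtd":[{"b":83,"lfh":25,"t":21},{"fju":77,"m":50,"vm":10},[34,41,8]]}
After op 7 (replace /rtd/0/t 55): {"fr":{"a":{"ak":8,"nu":50},"d":{"i":54,"lo":25},"gvo":[5,35,73]},"laa":{"kjk":{"ir":71,"mct":4},"mft":{"h":95,"iok":11},"pvv":[66,78]},"rtd":[{"b":83,"lfh":25,"t":55},{"fju":77,"m":50,"vm":10},[34,41,8]]}
After op 8 (add /fr/a/is 99): {"fr":{"a":{"ak":8,"is":99,"nu":50},"d":{"i":54,"lo":25},"gvo":[5,35,73]},"laa":{"kjk":{"ir":71,"mct":4},"mft":{"h":95,"iok":11},"pvv":[66,78]},"rtd":[{"b":83,"lfh":25,"t":55},{"fju":77,"m":50,"vm":10},[34,41,8]]}
After op 9 (replace /fr/a/ak 7): {"fr":{"a":{"ak":7,"is":99,"nu":50},"d":{"i":54,"lo":25},"gvo":[5,35,73]},"laa":{"kjk":{"ir":71,"mct":4},"mft":{"h":95,"iok":11},"pvv":[66,78]},"rtd":[{"b":83,"lfh":25,"t":55},{"fju":77,"m":50,"vm":10},[34,41,8]]}
After op 10 (add /laa/mft 22): {"fr":{"a":{"ak":7,"is":99,"nu":50},"d":{"i":54,"lo":25},"gvo":[5,35,73]},"laa":{"kjk":{"ir":71,"mct":4},"mft":22,"pvv":[66,78]},"rtd":[{"b":83,"lfh":25,"t":55},{"fju":77,"m":50,"vm":10},[34,41,8]]}
Value at /fr/a/ak: 7

Answer: 7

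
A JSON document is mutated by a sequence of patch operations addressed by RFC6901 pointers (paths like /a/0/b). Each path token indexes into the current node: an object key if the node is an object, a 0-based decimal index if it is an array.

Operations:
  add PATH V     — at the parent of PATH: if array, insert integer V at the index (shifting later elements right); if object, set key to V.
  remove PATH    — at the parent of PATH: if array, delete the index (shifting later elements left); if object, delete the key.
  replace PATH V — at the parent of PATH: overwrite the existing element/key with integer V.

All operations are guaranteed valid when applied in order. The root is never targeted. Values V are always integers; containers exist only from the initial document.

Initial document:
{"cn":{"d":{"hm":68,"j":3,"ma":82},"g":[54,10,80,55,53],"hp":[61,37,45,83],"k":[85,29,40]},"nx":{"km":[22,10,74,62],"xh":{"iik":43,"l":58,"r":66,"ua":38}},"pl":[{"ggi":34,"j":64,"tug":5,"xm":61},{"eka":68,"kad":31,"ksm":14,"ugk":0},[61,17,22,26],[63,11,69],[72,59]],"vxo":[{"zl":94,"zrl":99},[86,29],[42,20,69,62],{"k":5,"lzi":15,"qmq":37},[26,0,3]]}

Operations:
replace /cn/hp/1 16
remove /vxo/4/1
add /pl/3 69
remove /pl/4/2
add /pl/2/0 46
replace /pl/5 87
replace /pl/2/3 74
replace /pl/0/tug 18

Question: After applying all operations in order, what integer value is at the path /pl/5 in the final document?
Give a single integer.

After op 1 (replace /cn/hp/1 16): {"cn":{"d":{"hm":68,"j":3,"ma":82},"g":[54,10,80,55,53],"hp":[61,16,45,83],"k":[85,29,40]},"nx":{"km":[22,10,74,62],"xh":{"iik":43,"l":58,"r":66,"ua":38}},"pl":[{"ggi":34,"j":64,"tug":5,"xm":61},{"eka":68,"kad":31,"ksm":14,"ugk":0},[61,17,22,26],[63,11,69],[72,59]],"vxo":[{"zl":94,"zrl":99},[86,29],[42,20,69,62],{"k":5,"lzi":15,"qmq":37},[26,0,3]]}
After op 2 (remove /vxo/4/1): {"cn":{"d":{"hm":68,"j":3,"ma":82},"g":[54,10,80,55,53],"hp":[61,16,45,83],"k":[85,29,40]},"nx":{"km":[22,10,74,62],"xh":{"iik":43,"l":58,"r":66,"ua":38}},"pl":[{"ggi":34,"j":64,"tug":5,"xm":61},{"eka":68,"kad":31,"ksm":14,"ugk":0},[61,17,22,26],[63,11,69],[72,59]],"vxo":[{"zl":94,"zrl":99},[86,29],[42,20,69,62],{"k":5,"lzi":15,"qmq":37},[26,3]]}
After op 3 (add /pl/3 69): {"cn":{"d":{"hm":68,"j":3,"ma":82},"g":[54,10,80,55,53],"hp":[61,16,45,83],"k":[85,29,40]},"nx":{"km":[22,10,74,62],"xh":{"iik":43,"l":58,"r":66,"ua":38}},"pl":[{"ggi":34,"j":64,"tug":5,"xm":61},{"eka":68,"kad":31,"ksm":14,"ugk":0},[61,17,22,26],69,[63,11,69],[72,59]],"vxo":[{"zl":94,"zrl":99},[86,29],[42,20,69,62],{"k":5,"lzi":15,"qmq":37},[26,3]]}
After op 4 (remove /pl/4/2): {"cn":{"d":{"hm":68,"j":3,"ma":82},"g":[54,10,80,55,53],"hp":[61,16,45,83],"k":[85,29,40]},"nx":{"km":[22,10,74,62],"xh":{"iik":43,"l":58,"r":66,"ua":38}},"pl":[{"ggi":34,"j":64,"tug":5,"xm":61},{"eka":68,"kad":31,"ksm":14,"ugk":0},[61,17,22,26],69,[63,11],[72,59]],"vxo":[{"zl":94,"zrl":99},[86,29],[42,20,69,62],{"k":5,"lzi":15,"qmq":37},[26,3]]}
After op 5 (add /pl/2/0 46): {"cn":{"d":{"hm":68,"j":3,"ma":82},"g":[54,10,80,55,53],"hp":[61,16,45,83],"k":[85,29,40]},"nx":{"km":[22,10,74,62],"xh":{"iik":43,"l":58,"r":66,"ua":38}},"pl":[{"ggi":34,"j":64,"tug":5,"xm":61},{"eka":68,"kad":31,"ksm":14,"ugk":0},[46,61,17,22,26],69,[63,11],[72,59]],"vxo":[{"zl":94,"zrl":99},[86,29],[42,20,69,62],{"k":5,"lzi":15,"qmq":37},[26,3]]}
After op 6 (replace /pl/5 87): {"cn":{"d":{"hm":68,"j":3,"ma":82},"g":[54,10,80,55,53],"hp":[61,16,45,83],"k":[85,29,40]},"nx":{"km":[22,10,74,62],"xh":{"iik":43,"l":58,"r":66,"ua":38}},"pl":[{"ggi":34,"j":64,"tug":5,"xm":61},{"eka":68,"kad":31,"ksm":14,"ugk":0},[46,61,17,22,26],69,[63,11],87],"vxo":[{"zl":94,"zrl":99},[86,29],[42,20,69,62],{"k":5,"lzi":15,"qmq":37},[26,3]]}
After op 7 (replace /pl/2/3 74): {"cn":{"d":{"hm":68,"j":3,"ma":82},"g":[54,10,80,55,53],"hp":[61,16,45,83],"k":[85,29,40]},"nx":{"km":[22,10,74,62],"xh":{"iik":43,"l":58,"r":66,"ua":38}},"pl":[{"ggi":34,"j":64,"tug":5,"xm":61},{"eka":68,"kad":31,"ksm":14,"ugk":0},[46,61,17,74,26],69,[63,11],87],"vxo":[{"zl":94,"zrl":99},[86,29],[42,20,69,62],{"k":5,"lzi":15,"qmq":37},[26,3]]}
After op 8 (replace /pl/0/tug 18): {"cn":{"d":{"hm":68,"j":3,"ma":82},"g":[54,10,80,55,53],"hp":[61,16,45,83],"k":[85,29,40]},"nx":{"km":[22,10,74,62],"xh":{"iik":43,"l":58,"r":66,"ua":38}},"pl":[{"ggi":34,"j":64,"tug":18,"xm":61},{"eka":68,"kad":31,"ksm":14,"ugk":0},[46,61,17,74,26],69,[63,11],87],"vxo":[{"zl":94,"zrl":99},[86,29],[42,20,69,62],{"k":5,"lzi":15,"qmq":37},[26,3]]}
Value at /pl/5: 87

Answer: 87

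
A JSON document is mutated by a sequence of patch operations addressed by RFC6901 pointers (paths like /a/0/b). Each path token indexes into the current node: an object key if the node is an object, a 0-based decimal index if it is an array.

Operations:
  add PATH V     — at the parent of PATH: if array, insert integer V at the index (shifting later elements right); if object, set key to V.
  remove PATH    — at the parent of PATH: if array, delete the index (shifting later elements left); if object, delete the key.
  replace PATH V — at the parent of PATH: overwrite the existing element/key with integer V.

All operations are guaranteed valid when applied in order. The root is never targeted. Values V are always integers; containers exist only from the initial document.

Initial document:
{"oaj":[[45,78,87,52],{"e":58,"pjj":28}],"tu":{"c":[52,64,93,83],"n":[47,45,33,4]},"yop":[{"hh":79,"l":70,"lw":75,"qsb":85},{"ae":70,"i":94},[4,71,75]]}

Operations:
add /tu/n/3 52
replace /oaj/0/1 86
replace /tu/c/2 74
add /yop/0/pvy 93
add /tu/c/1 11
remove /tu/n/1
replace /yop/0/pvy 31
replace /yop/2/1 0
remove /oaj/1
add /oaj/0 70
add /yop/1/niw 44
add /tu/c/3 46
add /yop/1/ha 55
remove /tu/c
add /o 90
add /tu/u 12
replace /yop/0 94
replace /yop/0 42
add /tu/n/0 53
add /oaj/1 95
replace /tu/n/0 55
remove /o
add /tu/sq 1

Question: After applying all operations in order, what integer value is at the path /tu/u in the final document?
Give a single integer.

Answer: 12

Derivation:
After op 1 (add /tu/n/3 52): {"oaj":[[45,78,87,52],{"e":58,"pjj":28}],"tu":{"c":[52,64,93,83],"n":[47,45,33,52,4]},"yop":[{"hh":79,"l":70,"lw":75,"qsb":85},{"ae":70,"i":94},[4,71,75]]}
After op 2 (replace /oaj/0/1 86): {"oaj":[[45,86,87,52],{"e":58,"pjj":28}],"tu":{"c":[52,64,93,83],"n":[47,45,33,52,4]},"yop":[{"hh":79,"l":70,"lw":75,"qsb":85},{"ae":70,"i":94},[4,71,75]]}
After op 3 (replace /tu/c/2 74): {"oaj":[[45,86,87,52],{"e":58,"pjj":28}],"tu":{"c":[52,64,74,83],"n":[47,45,33,52,4]},"yop":[{"hh":79,"l":70,"lw":75,"qsb":85},{"ae":70,"i":94},[4,71,75]]}
After op 4 (add /yop/0/pvy 93): {"oaj":[[45,86,87,52],{"e":58,"pjj":28}],"tu":{"c":[52,64,74,83],"n":[47,45,33,52,4]},"yop":[{"hh":79,"l":70,"lw":75,"pvy":93,"qsb":85},{"ae":70,"i":94},[4,71,75]]}
After op 5 (add /tu/c/1 11): {"oaj":[[45,86,87,52],{"e":58,"pjj":28}],"tu":{"c":[52,11,64,74,83],"n":[47,45,33,52,4]},"yop":[{"hh":79,"l":70,"lw":75,"pvy":93,"qsb":85},{"ae":70,"i":94},[4,71,75]]}
After op 6 (remove /tu/n/1): {"oaj":[[45,86,87,52],{"e":58,"pjj":28}],"tu":{"c":[52,11,64,74,83],"n":[47,33,52,4]},"yop":[{"hh":79,"l":70,"lw":75,"pvy":93,"qsb":85},{"ae":70,"i":94},[4,71,75]]}
After op 7 (replace /yop/0/pvy 31): {"oaj":[[45,86,87,52],{"e":58,"pjj":28}],"tu":{"c":[52,11,64,74,83],"n":[47,33,52,4]},"yop":[{"hh":79,"l":70,"lw":75,"pvy":31,"qsb":85},{"ae":70,"i":94},[4,71,75]]}
After op 8 (replace /yop/2/1 0): {"oaj":[[45,86,87,52],{"e":58,"pjj":28}],"tu":{"c":[52,11,64,74,83],"n":[47,33,52,4]},"yop":[{"hh":79,"l":70,"lw":75,"pvy":31,"qsb":85},{"ae":70,"i":94},[4,0,75]]}
After op 9 (remove /oaj/1): {"oaj":[[45,86,87,52]],"tu":{"c":[52,11,64,74,83],"n":[47,33,52,4]},"yop":[{"hh":79,"l":70,"lw":75,"pvy":31,"qsb":85},{"ae":70,"i":94},[4,0,75]]}
After op 10 (add /oaj/0 70): {"oaj":[70,[45,86,87,52]],"tu":{"c":[52,11,64,74,83],"n":[47,33,52,4]},"yop":[{"hh":79,"l":70,"lw":75,"pvy":31,"qsb":85},{"ae":70,"i":94},[4,0,75]]}
After op 11 (add /yop/1/niw 44): {"oaj":[70,[45,86,87,52]],"tu":{"c":[52,11,64,74,83],"n":[47,33,52,4]},"yop":[{"hh":79,"l":70,"lw":75,"pvy":31,"qsb":85},{"ae":70,"i":94,"niw":44},[4,0,75]]}
After op 12 (add /tu/c/3 46): {"oaj":[70,[45,86,87,52]],"tu":{"c":[52,11,64,46,74,83],"n":[47,33,52,4]},"yop":[{"hh":79,"l":70,"lw":75,"pvy":31,"qsb":85},{"ae":70,"i":94,"niw":44},[4,0,75]]}
After op 13 (add /yop/1/ha 55): {"oaj":[70,[45,86,87,52]],"tu":{"c":[52,11,64,46,74,83],"n":[47,33,52,4]},"yop":[{"hh":79,"l":70,"lw":75,"pvy":31,"qsb":85},{"ae":70,"ha":55,"i":94,"niw":44},[4,0,75]]}
After op 14 (remove /tu/c): {"oaj":[70,[45,86,87,52]],"tu":{"n":[47,33,52,4]},"yop":[{"hh":79,"l":70,"lw":75,"pvy":31,"qsb":85},{"ae":70,"ha":55,"i":94,"niw":44},[4,0,75]]}
After op 15 (add /o 90): {"o":90,"oaj":[70,[45,86,87,52]],"tu":{"n":[47,33,52,4]},"yop":[{"hh":79,"l":70,"lw":75,"pvy":31,"qsb":85},{"ae":70,"ha":55,"i":94,"niw":44},[4,0,75]]}
After op 16 (add /tu/u 12): {"o":90,"oaj":[70,[45,86,87,52]],"tu":{"n":[47,33,52,4],"u":12},"yop":[{"hh":79,"l":70,"lw":75,"pvy":31,"qsb":85},{"ae":70,"ha":55,"i":94,"niw":44},[4,0,75]]}
After op 17 (replace /yop/0 94): {"o":90,"oaj":[70,[45,86,87,52]],"tu":{"n":[47,33,52,4],"u":12},"yop":[94,{"ae":70,"ha":55,"i":94,"niw":44},[4,0,75]]}
After op 18 (replace /yop/0 42): {"o":90,"oaj":[70,[45,86,87,52]],"tu":{"n":[47,33,52,4],"u":12},"yop":[42,{"ae":70,"ha":55,"i":94,"niw":44},[4,0,75]]}
After op 19 (add /tu/n/0 53): {"o":90,"oaj":[70,[45,86,87,52]],"tu":{"n":[53,47,33,52,4],"u":12},"yop":[42,{"ae":70,"ha":55,"i":94,"niw":44},[4,0,75]]}
After op 20 (add /oaj/1 95): {"o":90,"oaj":[70,95,[45,86,87,52]],"tu":{"n":[53,47,33,52,4],"u":12},"yop":[42,{"ae":70,"ha":55,"i":94,"niw":44},[4,0,75]]}
After op 21 (replace /tu/n/0 55): {"o":90,"oaj":[70,95,[45,86,87,52]],"tu":{"n":[55,47,33,52,4],"u":12},"yop":[42,{"ae":70,"ha":55,"i":94,"niw":44},[4,0,75]]}
After op 22 (remove /o): {"oaj":[70,95,[45,86,87,52]],"tu":{"n":[55,47,33,52,4],"u":12},"yop":[42,{"ae":70,"ha":55,"i":94,"niw":44},[4,0,75]]}
After op 23 (add /tu/sq 1): {"oaj":[70,95,[45,86,87,52]],"tu":{"n":[55,47,33,52,4],"sq":1,"u":12},"yop":[42,{"ae":70,"ha":55,"i":94,"niw":44},[4,0,75]]}
Value at /tu/u: 12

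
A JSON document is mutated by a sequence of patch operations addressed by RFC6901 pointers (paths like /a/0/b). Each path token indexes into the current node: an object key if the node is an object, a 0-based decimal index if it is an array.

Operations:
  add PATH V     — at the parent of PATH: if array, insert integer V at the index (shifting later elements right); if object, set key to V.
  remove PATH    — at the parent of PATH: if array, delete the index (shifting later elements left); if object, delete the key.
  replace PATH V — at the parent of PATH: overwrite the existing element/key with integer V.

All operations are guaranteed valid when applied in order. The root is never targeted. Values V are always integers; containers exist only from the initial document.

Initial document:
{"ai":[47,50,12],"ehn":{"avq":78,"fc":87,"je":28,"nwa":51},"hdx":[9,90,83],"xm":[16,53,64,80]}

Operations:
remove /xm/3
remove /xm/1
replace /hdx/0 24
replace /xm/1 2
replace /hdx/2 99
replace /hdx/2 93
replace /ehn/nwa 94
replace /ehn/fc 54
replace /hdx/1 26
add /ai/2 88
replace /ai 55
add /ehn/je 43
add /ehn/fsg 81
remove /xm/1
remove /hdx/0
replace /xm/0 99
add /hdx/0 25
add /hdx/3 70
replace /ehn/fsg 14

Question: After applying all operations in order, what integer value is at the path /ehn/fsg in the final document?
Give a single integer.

Answer: 14

Derivation:
After op 1 (remove /xm/3): {"ai":[47,50,12],"ehn":{"avq":78,"fc":87,"je":28,"nwa":51},"hdx":[9,90,83],"xm":[16,53,64]}
After op 2 (remove /xm/1): {"ai":[47,50,12],"ehn":{"avq":78,"fc":87,"je":28,"nwa":51},"hdx":[9,90,83],"xm":[16,64]}
After op 3 (replace /hdx/0 24): {"ai":[47,50,12],"ehn":{"avq":78,"fc":87,"je":28,"nwa":51},"hdx":[24,90,83],"xm":[16,64]}
After op 4 (replace /xm/1 2): {"ai":[47,50,12],"ehn":{"avq":78,"fc":87,"je":28,"nwa":51},"hdx":[24,90,83],"xm":[16,2]}
After op 5 (replace /hdx/2 99): {"ai":[47,50,12],"ehn":{"avq":78,"fc":87,"je":28,"nwa":51},"hdx":[24,90,99],"xm":[16,2]}
After op 6 (replace /hdx/2 93): {"ai":[47,50,12],"ehn":{"avq":78,"fc":87,"je":28,"nwa":51},"hdx":[24,90,93],"xm":[16,2]}
After op 7 (replace /ehn/nwa 94): {"ai":[47,50,12],"ehn":{"avq":78,"fc":87,"je":28,"nwa":94},"hdx":[24,90,93],"xm":[16,2]}
After op 8 (replace /ehn/fc 54): {"ai":[47,50,12],"ehn":{"avq":78,"fc":54,"je":28,"nwa":94},"hdx":[24,90,93],"xm":[16,2]}
After op 9 (replace /hdx/1 26): {"ai":[47,50,12],"ehn":{"avq":78,"fc":54,"je":28,"nwa":94},"hdx":[24,26,93],"xm":[16,2]}
After op 10 (add /ai/2 88): {"ai":[47,50,88,12],"ehn":{"avq":78,"fc":54,"je":28,"nwa":94},"hdx":[24,26,93],"xm":[16,2]}
After op 11 (replace /ai 55): {"ai":55,"ehn":{"avq":78,"fc":54,"je":28,"nwa":94},"hdx":[24,26,93],"xm":[16,2]}
After op 12 (add /ehn/je 43): {"ai":55,"ehn":{"avq":78,"fc":54,"je":43,"nwa":94},"hdx":[24,26,93],"xm":[16,2]}
After op 13 (add /ehn/fsg 81): {"ai":55,"ehn":{"avq":78,"fc":54,"fsg":81,"je":43,"nwa":94},"hdx":[24,26,93],"xm":[16,2]}
After op 14 (remove /xm/1): {"ai":55,"ehn":{"avq":78,"fc":54,"fsg":81,"je":43,"nwa":94},"hdx":[24,26,93],"xm":[16]}
After op 15 (remove /hdx/0): {"ai":55,"ehn":{"avq":78,"fc":54,"fsg":81,"je":43,"nwa":94},"hdx":[26,93],"xm":[16]}
After op 16 (replace /xm/0 99): {"ai":55,"ehn":{"avq":78,"fc":54,"fsg":81,"je":43,"nwa":94},"hdx":[26,93],"xm":[99]}
After op 17 (add /hdx/0 25): {"ai":55,"ehn":{"avq":78,"fc":54,"fsg":81,"je":43,"nwa":94},"hdx":[25,26,93],"xm":[99]}
After op 18 (add /hdx/3 70): {"ai":55,"ehn":{"avq":78,"fc":54,"fsg":81,"je":43,"nwa":94},"hdx":[25,26,93,70],"xm":[99]}
After op 19 (replace /ehn/fsg 14): {"ai":55,"ehn":{"avq":78,"fc":54,"fsg":14,"je":43,"nwa":94},"hdx":[25,26,93,70],"xm":[99]}
Value at /ehn/fsg: 14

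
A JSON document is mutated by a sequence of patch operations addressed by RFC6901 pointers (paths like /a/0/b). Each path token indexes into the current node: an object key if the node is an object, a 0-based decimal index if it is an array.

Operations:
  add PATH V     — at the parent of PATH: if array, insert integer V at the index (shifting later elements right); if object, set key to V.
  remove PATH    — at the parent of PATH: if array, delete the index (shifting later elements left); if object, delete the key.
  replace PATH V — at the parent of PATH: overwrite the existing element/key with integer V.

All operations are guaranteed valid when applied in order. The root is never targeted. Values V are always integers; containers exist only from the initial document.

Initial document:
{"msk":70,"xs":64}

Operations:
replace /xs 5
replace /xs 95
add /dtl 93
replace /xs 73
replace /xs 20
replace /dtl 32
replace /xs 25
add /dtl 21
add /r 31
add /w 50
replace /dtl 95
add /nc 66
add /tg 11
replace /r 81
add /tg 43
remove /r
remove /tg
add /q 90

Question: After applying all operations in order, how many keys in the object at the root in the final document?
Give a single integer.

After op 1 (replace /xs 5): {"msk":70,"xs":5}
After op 2 (replace /xs 95): {"msk":70,"xs":95}
After op 3 (add /dtl 93): {"dtl":93,"msk":70,"xs":95}
After op 4 (replace /xs 73): {"dtl":93,"msk":70,"xs":73}
After op 5 (replace /xs 20): {"dtl":93,"msk":70,"xs":20}
After op 6 (replace /dtl 32): {"dtl":32,"msk":70,"xs":20}
After op 7 (replace /xs 25): {"dtl":32,"msk":70,"xs":25}
After op 8 (add /dtl 21): {"dtl":21,"msk":70,"xs":25}
After op 9 (add /r 31): {"dtl":21,"msk":70,"r":31,"xs":25}
After op 10 (add /w 50): {"dtl":21,"msk":70,"r":31,"w":50,"xs":25}
After op 11 (replace /dtl 95): {"dtl":95,"msk":70,"r":31,"w":50,"xs":25}
After op 12 (add /nc 66): {"dtl":95,"msk":70,"nc":66,"r":31,"w":50,"xs":25}
After op 13 (add /tg 11): {"dtl":95,"msk":70,"nc":66,"r":31,"tg":11,"w":50,"xs":25}
After op 14 (replace /r 81): {"dtl":95,"msk":70,"nc":66,"r":81,"tg":11,"w":50,"xs":25}
After op 15 (add /tg 43): {"dtl":95,"msk":70,"nc":66,"r":81,"tg":43,"w":50,"xs":25}
After op 16 (remove /r): {"dtl":95,"msk":70,"nc":66,"tg":43,"w":50,"xs":25}
After op 17 (remove /tg): {"dtl":95,"msk":70,"nc":66,"w":50,"xs":25}
After op 18 (add /q 90): {"dtl":95,"msk":70,"nc":66,"q":90,"w":50,"xs":25}
Size at the root: 6

Answer: 6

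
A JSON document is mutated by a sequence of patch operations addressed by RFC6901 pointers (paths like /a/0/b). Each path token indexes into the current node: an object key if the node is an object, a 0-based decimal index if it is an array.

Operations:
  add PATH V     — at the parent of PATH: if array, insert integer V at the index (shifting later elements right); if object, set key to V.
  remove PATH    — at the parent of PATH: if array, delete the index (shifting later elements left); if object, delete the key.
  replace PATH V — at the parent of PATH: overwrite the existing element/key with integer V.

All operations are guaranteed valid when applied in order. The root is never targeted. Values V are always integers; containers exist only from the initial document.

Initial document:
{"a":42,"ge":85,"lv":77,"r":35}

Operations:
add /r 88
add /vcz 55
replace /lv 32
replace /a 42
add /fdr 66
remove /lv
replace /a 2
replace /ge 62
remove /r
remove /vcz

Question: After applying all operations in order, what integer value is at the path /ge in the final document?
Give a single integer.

After op 1 (add /r 88): {"a":42,"ge":85,"lv":77,"r":88}
After op 2 (add /vcz 55): {"a":42,"ge":85,"lv":77,"r":88,"vcz":55}
After op 3 (replace /lv 32): {"a":42,"ge":85,"lv":32,"r":88,"vcz":55}
After op 4 (replace /a 42): {"a":42,"ge":85,"lv":32,"r":88,"vcz":55}
After op 5 (add /fdr 66): {"a":42,"fdr":66,"ge":85,"lv":32,"r":88,"vcz":55}
After op 6 (remove /lv): {"a":42,"fdr":66,"ge":85,"r":88,"vcz":55}
After op 7 (replace /a 2): {"a":2,"fdr":66,"ge":85,"r":88,"vcz":55}
After op 8 (replace /ge 62): {"a":2,"fdr":66,"ge":62,"r":88,"vcz":55}
After op 9 (remove /r): {"a":2,"fdr":66,"ge":62,"vcz":55}
After op 10 (remove /vcz): {"a":2,"fdr":66,"ge":62}
Value at /ge: 62

Answer: 62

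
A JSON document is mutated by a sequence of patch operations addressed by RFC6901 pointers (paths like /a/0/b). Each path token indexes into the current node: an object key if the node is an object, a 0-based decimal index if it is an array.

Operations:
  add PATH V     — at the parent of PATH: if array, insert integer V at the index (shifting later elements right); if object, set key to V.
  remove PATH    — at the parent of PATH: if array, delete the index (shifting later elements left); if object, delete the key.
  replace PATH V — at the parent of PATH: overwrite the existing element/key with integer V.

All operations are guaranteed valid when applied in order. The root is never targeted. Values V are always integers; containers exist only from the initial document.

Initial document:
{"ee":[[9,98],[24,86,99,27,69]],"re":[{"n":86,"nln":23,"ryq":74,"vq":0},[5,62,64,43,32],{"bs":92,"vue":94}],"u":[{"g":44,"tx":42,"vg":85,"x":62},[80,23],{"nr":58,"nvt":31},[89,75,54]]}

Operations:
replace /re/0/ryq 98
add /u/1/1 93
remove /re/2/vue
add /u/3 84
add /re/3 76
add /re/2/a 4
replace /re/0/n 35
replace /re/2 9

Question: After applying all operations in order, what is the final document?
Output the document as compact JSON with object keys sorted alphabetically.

Answer: {"ee":[[9,98],[24,86,99,27,69]],"re":[{"n":35,"nln":23,"ryq":98,"vq":0},[5,62,64,43,32],9,76],"u":[{"g":44,"tx":42,"vg":85,"x":62},[80,93,23],{"nr":58,"nvt":31},84,[89,75,54]]}

Derivation:
After op 1 (replace /re/0/ryq 98): {"ee":[[9,98],[24,86,99,27,69]],"re":[{"n":86,"nln":23,"ryq":98,"vq":0},[5,62,64,43,32],{"bs":92,"vue":94}],"u":[{"g":44,"tx":42,"vg":85,"x":62},[80,23],{"nr":58,"nvt":31},[89,75,54]]}
After op 2 (add /u/1/1 93): {"ee":[[9,98],[24,86,99,27,69]],"re":[{"n":86,"nln":23,"ryq":98,"vq":0},[5,62,64,43,32],{"bs":92,"vue":94}],"u":[{"g":44,"tx":42,"vg":85,"x":62},[80,93,23],{"nr":58,"nvt":31},[89,75,54]]}
After op 3 (remove /re/2/vue): {"ee":[[9,98],[24,86,99,27,69]],"re":[{"n":86,"nln":23,"ryq":98,"vq":0},[5,62,64,43,32],{"bs":92}],"u":[{"g":44,"tx":42,"vg":85,"x":62},[80,93,23],{"nr":58,"nvt":31},[89,75,54]]}
After op 4 (add /u/3 84): {"ee":[[9,98],[24,86,99,27,69]],"re":[{"n":86,"nln":23,"ryq":98,"vq":0},[5,62,64,43,32],{"bs":92}],"u":[{"g":44,"tx":42,"vg":85,"x":62},[80,93,23],{"nr":58,"nvt":31},84,[89,75,54]]}
After op 5 (add /re/3 76): {"ee":[[9,98],[24,86,99,27,69]],"re":[{"n":86,"nln":23,"ryq":98,"vq":0},[5,62,64,43,32],{"bs":92},76],"u":[{"g":44,"tx":42,"vg":85,"x":62},[80,93,23],{"nr":58,"nvt":31},84,[89,75,54]]}
After op 6 (add /re/2/a 4): {"ee":[[9,98],[24,86,99,27,69]],"re":[{"n":86,"nln":23,"ryq":98,"vq":0},[5,62,64,43,32],{"a":4,"bs":92},76],"u":[{"g":44,"tx":42,"vg":85,"x":62},[80,93,23],{"nr":58,"nvt":31},84,[89,75,54]]}
After op 7 (replace /re/0/n 35): {"ee":[[9,98],[24,86,99,27,69]],"re":[{"n":35,"nln":23,"ryq":98,"vq":0},[5,62,64,43,32],{"a":4,"bs":92},76],"u":[{"g":44,"tx":42,"vg":85,"x":62},[80,93,23],{"nr":58,"nvt":31},84,[89,75,54]]}
After op 8 (replace /re/2 9): {"ee":[[9,98],[24,86,99,27,69]],"re":[{"n":35,"nln":23,"ryq":98,"vq":0},[5,62,64,43,32],9,76],"u":[{"g":44,"tx":42,"vg":85,"x":62},[80,93,23],{"nr":58,"nvt":31},84,[89,75,54]]}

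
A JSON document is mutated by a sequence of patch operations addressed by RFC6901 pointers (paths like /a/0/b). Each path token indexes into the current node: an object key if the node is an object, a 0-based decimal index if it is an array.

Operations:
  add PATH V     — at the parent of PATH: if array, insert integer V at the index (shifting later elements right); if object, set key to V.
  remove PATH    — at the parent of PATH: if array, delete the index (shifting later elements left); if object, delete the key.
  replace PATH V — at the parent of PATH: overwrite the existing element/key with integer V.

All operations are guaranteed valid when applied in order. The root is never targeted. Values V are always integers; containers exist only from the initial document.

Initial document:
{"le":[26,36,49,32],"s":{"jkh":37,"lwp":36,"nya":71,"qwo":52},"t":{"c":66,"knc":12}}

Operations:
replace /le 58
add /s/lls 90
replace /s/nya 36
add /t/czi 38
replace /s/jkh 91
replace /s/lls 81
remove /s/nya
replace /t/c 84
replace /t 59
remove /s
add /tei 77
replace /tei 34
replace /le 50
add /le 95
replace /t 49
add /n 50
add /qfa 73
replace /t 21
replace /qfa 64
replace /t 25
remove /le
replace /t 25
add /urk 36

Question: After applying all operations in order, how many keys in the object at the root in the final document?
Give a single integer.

Answer: 5

Derivation:
After op 1 (replace /le 58): {"le":58,"s":{"jkh":37,"lwp":36,"nya":71,"qwo":52},"t":{"c":66,"knc":12}}
After op 2 (add /s/lls 90): {"le":58,"s":{"jkh":37,"lls":90,"lwp":36,"nya":71,"qwo":52},"t":{"c":66,"knc":12}}
After op 3 (replace /s/nya 36): {"le":58,"s":{"jkh":37,"lls":90,"lwp":36,"nya":36,"qwo":52},"t":{"c":66,"knc":12}}
After op 4 (add /t/czi 38): {"le":58,"s":{"jkh":37,"lls":90,"lwp":36,"nya":36,"qwo":52},"t":{"c":66,"czi":38,"knc":12}}
After op 5 (replace /s/jkh 91): {"le":58,"s":{"jkh":91,"lls":90,"lwp":36,"nya":36,"qwo":52},"t":{"c":66,"czi":38,"knc":12}}
After op 6 (replace /s/lls 81): {"le":58,"s":{"jkh":91,"lls":81,"lwp":36,"nya":36,"qwo":52},"t":{"c":66,"czi":38,"knc":12}}
After op 7 (remove /s/nya): {"le":58,"s":{"jkh":91,"lls":81,"lwp":36,"qwo":52},"t":{"c":66,"czi":38,"knc":12}}
After op 8 (replace /t/c 84): {"le":58,"s":{"jkh":91,"lls":81,"lwp":36,"qwo":52},"t":{"c":84,"czi":38,"knc":12}}
After op 9 (replace /t 59): {"le":58,"s":{"jkh":91,"lls":81,"lwp":36,"qwo":52},"t":59}
After op 10 (remove /s): {"le":58,"t":59}
After op 11 (add /tei 77): {"le":58,"t":59,"tei":77}
After op 12 (replace /tei 34): {"le":58,"t":59,"tei":34}
After op 13 (replace /le 50): {"le":50,"t":59,"tei":34}
After op 14 (add /le 95): {"le":95,"t":59,"tei":34}
After op 15 (replace /t 49): {"le":95,"t":49,"tei":34}
After op 16 (add /n 50): {"le":95,"n":50,"t":49,"tei":34}
After op 17 (add /qfa 73): {"le":95,"n":50,"qfa":73,"t":49,"tei":34}
After op 18 (replace /t 21): {"le":95,"n":50,"qfa":73,"t":21,"tei":34}
After op 19 (replace /qfa 64): {"le":95,"n":50,"qfa":64,"t":21,"tei":34}
After op 20 (replace /t 25): {"le":95,"n":50,"qfa":64,"t":25,"tei":34}
After op 21 (remove /le): {"n":50,"qfa":64,"t":25,"tei":34}
After op 22 (replace /t 25): {"n":50,"qfa":64,"t":25,"tei":34}
After op 23 (add /urk 36): {"n":50,"qfa":64,"t":25,"tei":34,"urk":36}
Size at the root: 5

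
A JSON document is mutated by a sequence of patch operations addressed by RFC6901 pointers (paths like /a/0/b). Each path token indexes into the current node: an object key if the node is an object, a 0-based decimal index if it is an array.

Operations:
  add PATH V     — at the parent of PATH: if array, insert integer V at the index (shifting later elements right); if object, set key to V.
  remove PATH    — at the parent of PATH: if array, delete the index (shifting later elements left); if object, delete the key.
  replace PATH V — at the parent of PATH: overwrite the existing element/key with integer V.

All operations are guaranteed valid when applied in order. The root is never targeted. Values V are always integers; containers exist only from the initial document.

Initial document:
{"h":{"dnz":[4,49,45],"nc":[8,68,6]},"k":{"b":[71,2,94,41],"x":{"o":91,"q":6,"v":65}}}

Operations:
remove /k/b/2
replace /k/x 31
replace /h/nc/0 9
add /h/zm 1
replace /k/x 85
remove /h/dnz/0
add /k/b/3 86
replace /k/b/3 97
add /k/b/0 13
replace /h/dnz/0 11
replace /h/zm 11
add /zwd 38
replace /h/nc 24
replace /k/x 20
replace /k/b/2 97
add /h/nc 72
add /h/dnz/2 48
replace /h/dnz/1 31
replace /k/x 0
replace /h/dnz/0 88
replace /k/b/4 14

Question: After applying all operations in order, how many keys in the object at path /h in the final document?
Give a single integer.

Answer: 3

Derivation:
After op 1 (remove /k/b/2): {"h":{"dnz":[4,49,45],"nc":[8,68,6]},"k":{"b":[71,2,41],"x":{"o":91,"q":6,"v":65}}}
After op 2 (replace /k/x 31): {"h":{"dnz":[4,49,45],"nc":[8,68,6]},"k":{"b":[71,2,41],"x":31}}
After op 3 (replace /h/nc/0 9): {"h":{"dnz":[4,49,45],"nc":[9,68,6]},"k":{"b":[71,2,41],"x":31}}
After op 4 (add /h/zm 1): {"h":{"dnz":[4,49,45],"nc":[9,68,6],"zm":1},"k":{"b":[71,2,41],"x":31}}
After op 5 (replace /k/x 85): {"h":{"dnz":[4,49,45],"nc":[9,68,6],"zm":1},"k":{"b":[71,2,41],"x":85}}
After op 6 (remove /h/dnz/0): {"h":{"dnz":[49,45],"nc":[9,68,6],"zm":1},"k":{"b":[71,2,41],"x":85}}
After op 7 (add /k/b/3 86): {"h":{"dnz":[49,45],"nc":[9,68,6],"zm":1},"k":{"b":[71,2,41,86],"x":85}}
After op 8 (replace /k/b/3 97): {"h":{"dnz":[49,45],"nc":[9,68,6],"zm":1},"k":{"b":[71,2,41,97],"x":85}}
After op 9 (add /k/b/0 13): {"h":{"dnz":[49,45],"nc":[9,68,6],"zm":1},"k":{"b":[13,71,2,41,97],"x":85}}
After op 10 (replace /h/dnz/0 11): {"h":{"dnz":[11,45],"nc":[9,68,6],"zm":1},"k":{"b":[13,71,2,41,97],"x":85}}
After op 11 (replace /h/zm 11): {"h":{"dnz":[11,45],"nc":[9,68,6],"zm":11},"k":{"b":[13,71,2,41,97],"x":85}}
After op 12 (add /zwd 38): {"h":{"dnz":[11,45],"nc":[9,68,6],"zm":11},"k":{"b":[13,71,2,41,97],"x":85},"zwd":38}
After op 13 (replace /h/nc 24): {"h":{"dnz":[11,45],"nc":24,"zm":11},"k":{"b":[13,71,2,41,97],"x":85},"zwd":38}
After op 14 (replace /k/x 20): {"h":{"dnz":[11,45],"nc":24,"zm":11},"k":{"b":[13,71,2,41,97],"x":20},"zwd":38}
After op 15 (replace /k/b/2 97): {"h":{"dnz":[11,45],"nc":24,"zm":11},"k":{"b":[13,71,97,41,97],"x":20},"zwd":38}
After op 16 (add /h/nc 72): {"h":{"dnz":[11,45],"nc":72,"zm":11},"k":{"b":[13,71,97,41,97],"x":20},"zwd":38}
After op 17 (add /h/dnz/2 48): {"h":{"dnz":[11,45,48],"nc":72,"zm":11},"k":{"b":[13,71,97,41,97],"x":20},"zwd":38}
After op 18 (replace /h/dnz/1 31): {"h":{"dnz":[11,31,48],"nc":72,"zm":11},"k":{"b":[13,71,97,41,97],"x":20},"zwd":38}
After op 19 (replace /k/x 0): {"h":{"dnz":[11,31,48],"nc":72,"zm":11},"k":{"b":[13,71,97,41,97],"x":0},"zwd":38}
After op 20 (replace /h/dnz/0 88): {"h":{"dnz":[88,31,48],"nc":72,"zm":11},"k":{"b":[13,71,97,41,97],"x":0},"zwd":38}
After op 21 (replace /k/b/4 14): {"h":{"dnz":[88,31,48],"nc":72,"zm":11},"k":{"b":[13,71,97,41,14],"x":0},"zwd":38}
Size at path /h: 3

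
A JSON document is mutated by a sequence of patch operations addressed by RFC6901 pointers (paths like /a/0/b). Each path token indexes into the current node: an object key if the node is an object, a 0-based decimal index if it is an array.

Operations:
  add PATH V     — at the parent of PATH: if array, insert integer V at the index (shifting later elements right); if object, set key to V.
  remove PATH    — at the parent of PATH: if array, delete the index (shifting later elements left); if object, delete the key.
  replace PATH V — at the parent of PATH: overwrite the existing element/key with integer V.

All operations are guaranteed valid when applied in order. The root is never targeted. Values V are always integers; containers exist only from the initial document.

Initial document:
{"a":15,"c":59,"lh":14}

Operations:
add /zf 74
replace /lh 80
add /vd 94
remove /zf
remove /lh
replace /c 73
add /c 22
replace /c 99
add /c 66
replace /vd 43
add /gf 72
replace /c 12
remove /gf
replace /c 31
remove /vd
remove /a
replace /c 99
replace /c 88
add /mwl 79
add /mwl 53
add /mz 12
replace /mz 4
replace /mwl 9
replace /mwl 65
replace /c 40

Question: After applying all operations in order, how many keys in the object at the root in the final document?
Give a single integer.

Answer: 3

Derivation:
After op 1 (add /zf 74): {"a":15,"c":59,"lh":14,"zf":74}
After op 2 (replace /lh 80): {"a":15,"c":59,"lh":80,"zf":74}
After op 3 (add /vd 94): {"a":15,"c":59,"lh":80,"vd":94,"zf":74}
After op 4 (remove /zf): {"a":15,"c":59,"lh":80,"vd":94}
After op 5 (remove /lh): {"a":15,"c":59,"vd":94}
After op 6 (replace /c 73): {"a":15,"c":73,"vd":94}
After op 7 (add /c 22): {"a":15,"c":22,"vd":94}
After op 8 (replace /c 99): {"a":15,"c":99,"vd":94}
After op 9 (add /c 66): {"a":15,"c":66,"vd":94}
After op 10 (replace /vd 43): {"a":15,"c":66,"vd":43}
After op 11 (add /gf 72): {"a":15,"c":66,"gf":72,"vd":43}
After op 12 (replace /c 12): {"a":15,"c":12,"gf":72,"vd":43}
After op 13 (remove /gf): {"a":15,"c":12,"vd":43}
After op 14 (replace /c 31): {"a":15,"c":31,"vd":43}
After op 15 (remove /vd): {"a":15,"c":31}
After op 16 (remove /a): {"c":31}
After op 17 (replace /c 99): {"c":99}
After op 18 (replace /c 88): {"c":88}
After op 19 (add /mwl 79): {"c":88,"mwl":79}
After op 20 (add /mwl 53): {"c":88,"mwl":53}
After op 21 (add /mz 12): {"c":88,"mwl":53,"mz":12}
After op 22 (replace /mz 4): {"c":88,"mwl":53,"mz":4}
After op 23 (replace /mwl 9): {"c":88,"mwl":9,"mz":4}
After op 24 (replace /mwl 65): {"c":88,"mwl":65,"mz":4}
After op 25 (replace /c 40): {"c":40,"mwl":65,"mz":4}
Size at the root: 3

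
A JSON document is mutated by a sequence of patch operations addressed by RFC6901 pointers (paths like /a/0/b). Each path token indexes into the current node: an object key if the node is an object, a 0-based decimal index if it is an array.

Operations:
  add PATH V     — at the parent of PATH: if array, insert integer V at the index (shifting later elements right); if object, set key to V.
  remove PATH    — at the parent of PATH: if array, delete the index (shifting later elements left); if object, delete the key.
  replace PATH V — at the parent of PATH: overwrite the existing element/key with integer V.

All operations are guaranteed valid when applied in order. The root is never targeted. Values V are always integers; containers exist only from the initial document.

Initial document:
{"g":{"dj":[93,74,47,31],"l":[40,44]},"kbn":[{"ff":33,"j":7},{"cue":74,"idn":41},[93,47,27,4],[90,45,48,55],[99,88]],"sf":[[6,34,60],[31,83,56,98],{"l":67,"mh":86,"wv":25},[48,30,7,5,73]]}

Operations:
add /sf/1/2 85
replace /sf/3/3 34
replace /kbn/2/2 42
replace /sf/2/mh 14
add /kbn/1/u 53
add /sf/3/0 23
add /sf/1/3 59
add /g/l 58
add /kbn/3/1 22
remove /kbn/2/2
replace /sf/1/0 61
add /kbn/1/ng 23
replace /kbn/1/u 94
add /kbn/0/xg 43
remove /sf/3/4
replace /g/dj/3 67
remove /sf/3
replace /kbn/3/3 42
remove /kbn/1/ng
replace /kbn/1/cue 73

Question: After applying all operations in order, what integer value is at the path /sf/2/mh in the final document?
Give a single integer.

Answer: 14

Derivation:
After op 1 (add /sf/1/2 85): {"g":{"dj":[93,74,47,31],"l":[40,44]},"kbn":[{"ff":33,"j":7},{"cue":74,"idn":41},[93,47,27,4],[90,45,48,55],[99,88]],"sf":[[6,34,60],[31,83,85,56,98],{"l":67,"mh":86,"wv":25},[48,30,7,5,73]]}
After op 2 (replace /sf/3/3 34): {"g":{"dj":[93,74,47,31],"l":[40,44]},"kbn":[{"ff":33,"j":7},{"cue":74,"idn":41},[93,47,27,4],[90,45,48,55],[99,88]],"sf":[[6,34,60],[31,83,85,56,98],{"l":67,"mh":86,"wv":25},[48,30,7,34,73]]}
After op 3 (replace /kbn/2/2 42): {"g":{"dj":[93,74,47,31],"l":[40,44]},"kbn":[{"ff":33,"j":7},{"cue":74,"idn":41},[93,47,42,4],[90,45,48,55],[99,88]],"sf":[[6,34,60],[31,83,85,56,98],{"l":67,"mh":86,"wv":25},[48,30,7,34,73]]}
After op 4 (replace /sf/2/mh 14): {"g":{"dj":[93,74,47,31],"l":[40,44]},"kbn":[{"ff":33,"j":7},{"cue":74,"idn":41},[93,47,42,4],[90,45,48,55],[99,88]],"sf":[[6,34,60],[31,83,85,56,98],{"l":67,"mh":14,"wv":25},[48,30,7,34,73]]}
After op 5 (add /kbn/1/u 53): {"g":{"dj":[93,74,47,31],"l":[40,44]},"kbn":[{"ff":33,"j":7},{"cue":74,"idn":41,"u":53},[93,47,42,4],[90,45,48,55],[99,88]],"sf":[[6,34,60],[31,83,85,56,98],{"l":67,"mh":14,"wv":25},[48,30,7,34,73]]}
After op 6 (add /sf/3/0 23): {"g":{"dj":[93,74,47,31],"l":[40,44]},"kbn":[{"ff":33,"j":7},{"cue":74,"idn":41,"u":53},[93,47,42,4],[90,45,48,55],[99,88]],"sf":[[6,34,60],[31,83,85,56,98],{"l":67,"mh":14,"wv":25},[23,48,30,7,34,73]]}
After op 7 (add /sf/1/3 59): {"g":{"dj":[93,74,47,31],"l":[40,44]},"kbn":[{"ff":33,"j":7},{"cue":74,"idn":41,"u":53},[93,47,42,4],[90,45,48,55],[99,88]],"sf":[[6,34,60],[31,83,85,59,56,98],{"l":67,"mh":14,"wv":25},[23,48,30,7,34,73]]}
After op 8 (add /g/l 58): {"g":{"dj":[93,74,47,31],"l":58},"kbn":[{"ff":33,"j":7},{"cue":74,"idn":41,"u":53},[93,47,42,4],[90,45,48,55],[99,88]],"sf":[[6,34,60],[31,83,85,59,56,98],{"l":67,"mh":14,"wv":25},[23,48,30,7,34,73]]}
After op 9 (add /kbn/3/1 22): {"g":{"dj":[93,74,47,31],"l":58},"kbn":[{"ff":33,"j":7},{"cue":74,"idn":41,"u":53},[93,47,42,4],[90,22,45,48,55],[99,88]],"sf":[[6,34,60],[31,83,85,59,56,98],{"l":67,"mh":14,"wv":25},[23,48,30,7,34,73]]}
After op 10 (remove /kbn/2/2): {"g":{"dj":[93,74,47,31],"l":58},"kbn":[{"ff":33,"j":7},{"cue":74,"idn":41,"u":53},[93,47,4],[90,22,45,48,55],[99,88]],"sf":[[6,34,60],[31,83,85,59,56,98],{"l":67,"mh":14,"wv":25},[23,48,30,7,34,73]]}
After op 11 (replace /sf/1/0 61): {"g":{"dj":[93,74,47,31],"l":58},"kbn":[{"ff":33,"j":7},{"cue":74,"idn":41,"u":53},[93,47,4],[90,22,45,48,55],[99,88]],"sf":[[6,34,60],[61,83,85,59,56,98],{"l":67,"mh":14,"wv":25},[23,48,30,7,34,73]]}
After op 12 (add /kbn/1/ng 23): {"g":{"dj":[93,74,47,31],"l":58},"kbn":[{"ff":33,"j":7},{"cue":74,"idn":41,"ng":23,"u":53},[93,47,4],[90,22,45,48,55],[99,88]],"sf":[[6,34,60],[61,83,85,59,56,98],{"l":67,"mh":14,"wv":25},[23,48,30,7,34,73]]}
After op 13 (replace /kbn/1/u 94): {"g":{"dj":[93,74,47,31],"l":58},"kbn":[{"ff":33,"j":7},{"cue":74,"idn":41,"ng":23,"u":94},[93,47,4],[90,22,45,48,55],[99,88]],"sf":[[6,34,60],[61,83,85,59,56,98],{"l":67,"mh":14,"wv":25},[23,48,30,7,34,73]]}
After op 14 (add /kbn/0/xg 43): {"g":{"dj":[93,74,47,31],"l":58},"kbn":[{"ff":33,"j":7,"xg":43},{"cue":74,"idn":41,"ng":23,"u":94},[93,47,4],[90,22,45,48,55],[99,88]],"sf":[[6,34,60],[61,83,85,59,56,98],{"l":67,"mh":14,"wv":25},[23,48,30,7,34,73]]}
After op 15 (remove /sf/3/4): {"g":{"dj":[93,74,47,31],"l":58},"kbn":[{"ff":33,"j":7,"xg":43},{"cue":74,"idn":41,"ng":23,"u":94},[93,47,4],[90,22,45,48,55],[99,88]],"sf":[[6,34,60],[61,83,85,59,56,98],{"l":67,"mh":14,"wv":25},[23,48,30,7,73]]}
After op 16 (replace /g/dj/3 67): {"g":{"dj":[93,74,47,67],"l":58},"kbn":[{"ff":33,"j":7,"xg":43},{"cue":74,"idn":41,"ng":23,"u":94},[93,47,4],[90,22,45,48,55],[99,88]],"sf":[[6,34,60],[61,83,85,59,56,98],{"l":67,"mh":14,"wv":25},[23,48,30,7,73]]}
After op 17 (remove /sf/3): {"g":{"dj":[93,74,47,67],"l":58},"kbn":[{"ff":33,"j":7,"xg":43},{"cue":74,"idn":41,"ng":23,"u":94},[93,47,4],[90,22,45,48,55],[99,88]],"sf":[[6,34,60],[61,83,85,59,56,98],{"l":67,"mh":14,"wv":25}]}
After op 18 (replace /kbn/3/3 42): {"g":{"dj":[93,74,47,67],"l":58},"kbn":[{"ff":33,"j":7,"xg":43},{"cue":74,"idn":41,"ng":23,"u":94},[93,47,4],[90,22,45,42,55],[99,88]],"sf":[[6,34,60],[61,83,85,59,56,98],{"l":67,"mh":14,"wv":25}]}
After op 19 (remove /kbn/1/ng): {"g":{"dj":[93,74,47,67],"l":58},"kbn":[{"ff":33,"j":7,"xg":43},{"cue":74,"idn":41,"u":94},[93,47,4],[90,22,45,42,55],[99,88]],"sf":[[6,34,60],[61,83,85,59,56,98],{"l":67,"mh":14,"wv":25}]}
After op 20 (replace /kbn/1/cue 73): {"g":{"dj":[93,74,47,67],"l":58},"kbn":[{"ff":33,"j":7,"xg":43},{"cue":73,"idn":41,"u":94},[93,47,4],[90,22,45,42,55],[99,88]],"sf":[[6,34,60],[61,83,85,59,56,98],{"l":67,"mh":14,"wv":25}]}
Value at /sf/2/mh: 14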